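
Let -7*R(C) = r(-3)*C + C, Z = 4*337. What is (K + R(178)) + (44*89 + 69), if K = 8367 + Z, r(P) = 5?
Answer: 94832/7 ≈ 13547.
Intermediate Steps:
Z = 1348
R(C) = -6*C/7 (R(C) = -(5*C + C)/7 = -6*C/7)
K = 9715 (K = 8367 + 1348 = 9715)
(K + R(178)) + (44*89 + 69) = (9715 - 6/7*178) + (44*89 + 69) = (9715 - 1068/7) + (3916 + 69) = 66937/7 + 3985 = 94832/7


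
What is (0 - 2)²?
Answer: 4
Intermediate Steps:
(0 - 2)² = (-2)² = 4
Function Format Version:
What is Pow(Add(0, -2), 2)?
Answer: 4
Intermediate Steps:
Pow(Add(0, -2), 2) = Pow(-2, 2) = 4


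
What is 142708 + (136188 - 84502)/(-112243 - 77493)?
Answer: 13538396701/94868 ≈ 1.4271e+5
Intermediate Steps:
142708 + (136188 - 84502)/(-112243 - 77493) = 142708 + 51686/(-189736) = 142708 + 51686*(-1/189736) = 142708 - 25843/94868 = 13538396701/94868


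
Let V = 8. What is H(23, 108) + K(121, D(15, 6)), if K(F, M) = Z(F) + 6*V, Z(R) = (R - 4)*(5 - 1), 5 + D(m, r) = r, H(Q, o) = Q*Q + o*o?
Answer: 12709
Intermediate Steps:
H(Q, o) = Q**2 + o**2
D(m, r) = -5 + r
Z(R) = -16 + 4*R (Z(R) = (-4 + R)*4 = -16 + 4*R)
K(F, M) = 32 + 4*F (K(F, M) = (-16 + 4*F) + 6*8 = (-16 + 4*F) + 48 = 32 + 4*F)
H(23, 108) + K(121, D(15, 6)) = (23**2 + 108**2) + (32 + 4*121) = (529 + 11664) + (32 + 484) = 12193 + 516 = 12709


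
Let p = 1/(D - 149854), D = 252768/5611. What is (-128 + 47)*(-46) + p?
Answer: 3131993719265/840578026 ≈ 3726.0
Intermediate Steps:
D = 252768/5611 (D = 252768*(1/5611) = 252768/5611 ≈ 45.049)
p = -5611/840578026 (p = 1/(252768/5611 - 149854) = 1/(-840578026/5611) = -5611/840578026 ≈ -6.6752e-6)
(-128 + 47)*(-46) + p = (-128 + 47)*(-46) - 5611/840578026 = -81*(-46) - 5611/840578026 = 3726 - 5611/840578026 = 3131993719265/840578026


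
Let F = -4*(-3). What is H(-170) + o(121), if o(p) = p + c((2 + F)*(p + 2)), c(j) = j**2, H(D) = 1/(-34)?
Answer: 100823769/34 ≈ 2.9654e+6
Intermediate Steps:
H(D) = -1/34
F = 12
o(p) = p + (28 + 14*p)**2 (o(p) = p + ((2 + 12)*(p + 2))**2 = p + (14*(2 + p))**2 = p + (28 + 14*p)**2)
H(-170) + o(121) = -1/34 + (121 + 196*(2 + 121)**2) = -1/34 + (121 + 196*123**2) = -1/34 + (121 + 196*15129) = -1/34 + (121 + 2965284) = -1/34 + 2965405 = 100823769/34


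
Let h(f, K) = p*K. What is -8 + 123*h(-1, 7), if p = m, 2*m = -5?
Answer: -4321/2 ≈ -2160.5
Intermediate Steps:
m = -5/2 (m = (½)*(-5) = -5/2 ≈ -2.5000)
p = -5/2 ≈ -2.5000
h(f, K) = -5*K/2
-8 + 123*h(-1, 7) = -8 + 123*(-5/2*7) = -8 + 123*(-35/2) = -8 - 4305/2 = -4321/2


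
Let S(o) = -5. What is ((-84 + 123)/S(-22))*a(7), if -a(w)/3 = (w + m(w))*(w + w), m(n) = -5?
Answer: 3276/5 ≈ 655.20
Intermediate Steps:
a(w) = -6*w*(-5 + w) (a(w) = -3*(w - 5)*(w + w) = -3*(-5 + w)*2*w = -6*w*(-5 + w))
((-84 + 123)/S(-22))*a(7) = ((-84 + 123)/(-5))*(6*7*(5 - 1*7)) = (39*(-1/5))*(6*7*(5 - 7)) = -234*7*(-2)/5 = -39/5*(-84) = 3276/5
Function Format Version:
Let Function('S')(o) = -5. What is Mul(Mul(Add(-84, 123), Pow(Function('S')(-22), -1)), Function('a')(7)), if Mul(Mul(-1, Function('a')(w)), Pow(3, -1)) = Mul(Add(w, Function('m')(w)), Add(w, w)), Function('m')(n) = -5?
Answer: Rational(3276, 5) ≈ 655.20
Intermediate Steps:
Function('a')(w) = Mul(-6, w, Add(-5, w)) (Function('a')(w) = Mul(-3, Mul(Add(w, -5), Add(w, w))) = Mul(-3, Mul(Add(-5, w), Mul(2, w))) = Mul(-3, Mul(2, w, Add(-5, w))) = Mul(-6, w, Add(-5, w)))
Mul(Mul(Add(-84, 123), Pow(Function('S')(-22), -1)), Function('a')(7)) = Mul(Mul(Add(-84, 123), Pow(-5, -1)), Mul(6, 7, Add(5, Mul(-1, 7)))) = Mul(Mul(39, Rational(-1, 5)), Mul(6, 7, Add(5, -7))) = Mul(Rational(-39, 5), Mul(6, 7, -2)) = Mul(Rational(-39, 5), -84) = Rational(3276, 5)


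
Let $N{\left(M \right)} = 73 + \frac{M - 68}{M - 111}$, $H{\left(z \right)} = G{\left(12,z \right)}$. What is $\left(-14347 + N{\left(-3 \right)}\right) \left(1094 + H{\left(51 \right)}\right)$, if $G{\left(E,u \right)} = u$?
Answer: $- \frac{1863103925}{114} \approx -1.6343 \cdot 10^{7}$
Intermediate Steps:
$H{\left(z \right)} = z$
$N{\left(M \right)} = 73 + \frac{-68 + M}{-111 + M}$
$\left(-14347 + N{\left(-3 \right)}\right) \left(1094 + H{\left(51 \right)}\right) = \left(-14347 + \frac{-8171 + 74 \left(-3\right)}{-111 - 3}\right) \left(1094 + 51\right) = \left(-14347 + \frac{-8171 - 222}{-114}\right) 1145 = \left(-14347 - - \frac{8393}{114}\right) 1145 = \left(-14347 + \frac{8393}{114}\right) 1145 = \left(- \frac{1627165}{114}\right) 1145 = - \frac{1863103925}{114}$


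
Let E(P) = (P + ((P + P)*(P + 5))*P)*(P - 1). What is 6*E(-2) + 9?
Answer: -387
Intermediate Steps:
E(P) = (-1 + P)*(P + 2*P²*(5 + P)) (E(P) = (P + ((2*P)*(5 + P))*P)*(-1 + P) = (P + (2*P*(5 + P))*P)*(-1 + P) = (P + 2*P²*(5 + P))*(-1 + P) = (-1 + P)*(P + 2*P²*(5 + P)))
6*E(-2) + 9 = 6*(-2*(-1 - 9*(-2) + 2*(-2)³ + 8*(-2)²)) + 9 = 6*(-2*(-1 + 18 + 2*(-8) + 8*4)) + 9 = 6*(-2*(-1 + 18 - 16 + 32)) + 9 = 6*(-2*33) + 9 = 6*(-66) + 9 = -396 + 9 = -387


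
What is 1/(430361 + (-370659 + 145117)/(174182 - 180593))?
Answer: 6411/2759269913 ≈ 2.3234e-6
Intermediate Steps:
1/(430361 + (-370659 + 145117)/(174182 - 180593)) = 1/(430361 - 225542/(-6411)) = 1/(430361 - 225542*(-1/6411)) = 1/(430361 + 225542/6411) = 1/(2759269913/6411) = 6411/2759269913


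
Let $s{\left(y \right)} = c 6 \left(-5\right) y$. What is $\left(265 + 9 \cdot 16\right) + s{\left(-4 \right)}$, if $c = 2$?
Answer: $649$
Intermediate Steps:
$s{\left(y \right)} = - 60 y$ ($s{\left(y \right)} = 2 \cdot 6 \left(-5\right) y = 12 \left(-5\right) y = - 60 y$)
$\left(265 + 9 \cdot 16\right) + s{\left(-4 \right)} = \left(265 + 9 \cdot 16\right) - -240 = \left(265 + 144\right) + 240 = 409 + 240 = 649$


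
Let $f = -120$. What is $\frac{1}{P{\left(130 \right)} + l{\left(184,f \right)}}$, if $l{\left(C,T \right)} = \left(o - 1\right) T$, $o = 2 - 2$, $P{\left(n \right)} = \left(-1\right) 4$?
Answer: $\frac{1}{116} \approx 0.0086207$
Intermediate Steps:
$P{\left(n \right)} = -4$
$o = 0$ ($o = 2 - 2 = 0$)
$l{\left(C,T \right)} = - T$ ($l{\left(C,T \right)} = \left(0 - 1\right) T = - T$)
$\frac{1}{P{\left(130 \right)} + l{\left(184,f \right)}} = \frac{1}{-4 - -120} = \frac{1}{-4 + 120} = \frac{1}{116}$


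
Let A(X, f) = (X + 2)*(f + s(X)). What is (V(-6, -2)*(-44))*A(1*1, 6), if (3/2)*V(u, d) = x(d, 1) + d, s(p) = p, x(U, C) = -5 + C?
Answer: 3696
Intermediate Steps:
V(u, d) = -8/3 + 2*d/3 (V(u, d) = 2*((-5 + 1) + d)/3 = 2*(-4 + d)/3 = -8/3 + 2*d/3)
A(X, f) = (2 + X)*(X + f) (A(X, f) = (X + 2)*(f + X) = (2 + X)*(X + f))
(V(-6, -2)*(-44))*A(1*1, 6) = ((-8/3 + (⅔)*(-2))*(-44))*((1*1)² + 2*(1*1) + 2*6 + (1*1)*6) = ((-8/3 - 4/3)*(-44))*(1² + 2*1 + 12 + 1*6) = (-4*(-44))*(1 + 2 + 12 + 6) = 176*21 = 3696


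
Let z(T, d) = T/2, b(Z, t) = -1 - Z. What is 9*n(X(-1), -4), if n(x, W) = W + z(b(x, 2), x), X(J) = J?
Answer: -36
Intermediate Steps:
z(T, d) = T/2 (z(T, d) = T*(1/2) = T/2)
n(x, W) = -1/2 + W - x/2 (n(x, W) = W + (-1 - x)/2 = W + (-1/2 - x/2) = -1/2 + W - x/2)
9*n(X(-1), -4) = 9*(-1/2 - 4 - 1/2*(-1)) = 9*(-1/2 - 4 + 1/2) = 9*(-4) = -36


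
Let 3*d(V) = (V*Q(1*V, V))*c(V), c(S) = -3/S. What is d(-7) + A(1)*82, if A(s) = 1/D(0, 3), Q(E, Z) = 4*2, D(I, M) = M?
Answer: 58/3 ≈ 19.333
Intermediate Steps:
Q(E, Z) = 8
A(s) = ⅓ (A(s) = 1/3 = ⅓)
d(V) = -8 (d(V) = ((V*8)*(-3/V))/3 = ((8*V)*(-3/V))/3 = (⅓)*(-24) = -8)
d(-7) + A(1)*82 = -8 + (⅓)*82 = -8 + 82/3 = 58/3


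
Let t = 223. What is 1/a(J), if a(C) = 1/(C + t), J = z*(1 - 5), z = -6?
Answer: 247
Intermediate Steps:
J = 24 (J = -6*(1 - 5) = -6*(-4) = 24)
a(C) = 1/(223 + C) (a(C) = 1/(C + 223) = 1/(223 + C))
1/a(J) = 1/(1/(223 + 24)) = 1/(1/247) = 247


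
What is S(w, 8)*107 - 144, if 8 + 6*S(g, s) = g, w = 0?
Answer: -860/3 ≈ -286.67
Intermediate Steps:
S(g, s) = -4/3 + g/6
S(w, 8)*107 - 144 = (-4/3 + (1/6)*0)*107 - 144 = (-4/3 + 0)*107 - 144 = -4/3*107 - 144 = -428/3 - 144 = -860/3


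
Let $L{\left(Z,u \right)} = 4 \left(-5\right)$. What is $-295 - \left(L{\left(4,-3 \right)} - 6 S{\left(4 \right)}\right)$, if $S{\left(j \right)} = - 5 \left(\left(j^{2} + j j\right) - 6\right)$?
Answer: $-1055$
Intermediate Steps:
$L{\left(Z,u \right)} = -20$
$S{\left(j \right)} = 30 - 10 j^{2}$ ($S{\left(j \right)} = - 5 \left(\left(j^{2} + j^{2}\right) - 6\right) = - 5 \left(2 j^{2} - 6\right) = - 5 \left(-6 + 2 j^{2}\right) = 30 - 10 j^{2}$)
$-295 - \left(L{\left(4,-3 \right)} - 6 S{\left(4 \right)}\right) = -295 - \left(-20 - 6 \left(30 - 10 \cdot 4^{2}\right)\right) = -295 - \left(-20 - 6 \left(30 - 160\right)\right) = -295 - \left(-20 - -780\right) = -295 - \left(-20 + 780\right) = -295 - 760 = -1055$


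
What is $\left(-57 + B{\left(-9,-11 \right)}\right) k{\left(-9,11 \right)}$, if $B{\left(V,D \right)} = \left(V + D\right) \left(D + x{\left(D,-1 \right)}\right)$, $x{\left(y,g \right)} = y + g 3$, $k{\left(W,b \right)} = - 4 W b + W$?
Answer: $171441$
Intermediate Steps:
$k{\left(W,b \right)} = W - 4 W b$ ($k{\left(W,b \right)} = - 4 W b + W = W - 4 W b$)
$x{\left(y,g \right)} = y + 3 g$
$B{\left(V,D \right)} = \left(-3 + 2 D\right) \left(D + V\right)$ ($B{\left(V,D \right)} = \left(V + D\right) \left(D + \left(D + 3 \left(-1\right)\right)\right) = \left(D + V\right) \left(D + \left(D - 3\right)\right) = \left(D + V\right) \left(D + \left(-3 + D\right)\right) = \left(D + V\right) \left(-3 + 2 D\right) = \left(-3 + 2 D\right) \left(D + V\right)$)
$\left(-57 + B{\left(-9,-11 \right)}\right) k{\left(-9,11 \right)} = \left(-57 - \left(-99 - 121 + 20 \left(-3 - 11\right)\right)\right) \left(- 9 \left(1 - 44\right)\right) = \left(-57 + \left(121 + 99 - -154 - -126\right)\right) \left(- 9 \left(1 - 44\right)\right) = \left(-57 + \left(121 + 99 + 154 + 126\right)\right) \left(\left(-9\right) \left(-43\right)\right) = \left(-57 + 500\right) 387 = 443 \cdot 387 = 171441$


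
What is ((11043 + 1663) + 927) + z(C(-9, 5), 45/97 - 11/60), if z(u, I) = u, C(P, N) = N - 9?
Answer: 13629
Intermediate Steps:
C(P, N) = -9 + N
((11043 + 1663) + 927) + z(C(-9, 5), 45/97 - 11/60) = ((11043 + 1663) + 927) + (-9 + 5) = (12706 + 927) - 4 = 13633 - 4 = 13629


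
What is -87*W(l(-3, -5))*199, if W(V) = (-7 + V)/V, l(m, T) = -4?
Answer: -190443/4 ≈ -47611.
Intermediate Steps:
W(V) = (-7 + V)/V
-87*W(l(-3, -5))*199 = -87*(-7 - 4)/(-4)*199 = -(-87)*(-11)/4*199 = -87*11/4*199 = -957/4*199 = -190443/4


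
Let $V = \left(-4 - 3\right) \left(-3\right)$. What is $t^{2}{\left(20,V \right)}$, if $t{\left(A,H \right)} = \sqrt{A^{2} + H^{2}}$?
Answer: $841$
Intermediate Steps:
$V = 21$ ($V = \left(-7\right) \left(-3\right) = 21$)
$t^{2}{\left(20,V \right)} = \left(\sqrt{20^{2} + 21^{2}}\right)^{2} = \left(\sqrt{400 + 441}\right)^{2} = \left(\sqrt{841}\right)^{2} = 29^{2} = 841$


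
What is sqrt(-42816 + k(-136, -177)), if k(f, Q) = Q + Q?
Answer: I*sqrt(43170) ≈ 207.77*I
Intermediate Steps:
k(f, Q) = 2*Q
sqrt(-42816 + k(-136, -177)) = sqrt(-42816 + 2*(-177)) = sqrt(-42816 - 354) = sqrt(-43170) = I*sqrt(43170)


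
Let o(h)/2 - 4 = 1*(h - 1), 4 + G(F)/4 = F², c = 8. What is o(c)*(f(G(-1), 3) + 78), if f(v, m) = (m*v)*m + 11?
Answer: -418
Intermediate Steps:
G(F) = -16 + 4*F²
o(h) = 6 + 2*h (o(h) = 8 + 2*(1*(h - 1)) = 8 + 2*(1*(-1 + h)) = 8 + 2*(-1 + h) = 8 + (-2 + 2*h) = 6 + 2*h)
f(v, m) = 11 + v*m² (f(v, m) = v*m² + 11 = 11 + v*m²)
o(c)*(f(G(-1), 3) + 78) = (6 + 2*8)*((11 + (-16 + 4*(-1)²)*3²) + 78) = (6 + 16)*((11 + (-16 + 4*1)*9) + 78) = 22*((11 + (-16 + 4)*9) + 78) = 22*((11 - 12*9) + 78) = 22*((11 - 108) + 78) = 22*(-97 + 78) = 22*(-19) = -418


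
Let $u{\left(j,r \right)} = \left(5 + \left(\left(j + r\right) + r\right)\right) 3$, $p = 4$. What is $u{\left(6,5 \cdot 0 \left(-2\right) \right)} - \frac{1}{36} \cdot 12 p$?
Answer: $\frac{95}{3} \approx 31.667$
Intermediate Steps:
$u{\left(j,r \right)} = 15 + 3 j + 6 r$ ($u{\left(j,r \right)} = \left(5 + \left(j + 2 r\right)\right) 3 = \left(5 + j + 2 r\right) 3 = 15 + 3 j + 6 r$)
$u{\left(6,5 \cdot 0 \left(-2\right) \right)} - \frac{1}{36} \cdot 12 p = \left(15 + 3 \cdot 6 + 6 \cdot 5 \cdot 0 \left(-2\right)\right) - \frac{1}{36} \cdot 12 \cdot 4 = \left(15 + 18 + 6 \cdot 0 \left(-2\right)\right) - \frac{1}{36} \cdot 12 \cdot 4 = \left(15 + 18 + 6 \cdot 0\right) - \frac{1}{3} \cdot 4 = \left(15 + 18 + 0\right) - \frac{4}{3} = 33 - \frac{4}{3} = \frac{95}{3}$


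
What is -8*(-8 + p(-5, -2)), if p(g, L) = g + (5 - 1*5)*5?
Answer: 104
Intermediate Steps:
p(g, L) = g (p(g, L) = g + (5 - 5)*5 = g + 0*5 = g + 0 = g)
-8*(-8 + p(-5, -2)) = -8*(-8 - 5) = -8*(-13) = 104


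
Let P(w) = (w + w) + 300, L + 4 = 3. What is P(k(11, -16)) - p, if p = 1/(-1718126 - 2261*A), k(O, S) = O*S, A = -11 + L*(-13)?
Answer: -89577695/1722648 ≈ -52.000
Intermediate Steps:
L = -1 (L = -4 + 3 = -1)
A = 2 (A = -11 - 1*(-13) = -11 + 13 = 2)
P(w) = 300 + 2*w (P(w) = 2*w + 300 = 300 + 2*w)
p = -1/1722648 (p = 1/(-1718126 - 2261*2) = 1/(-1718126 - 4522) = 1/(-1722648) = -1/1722648 ≈ -5.8050e-7)
P(k(11, -16)) - p = (300 + 2*(11*(-16))) - 1*(-1/1722648) = (300 + 2*(-176)) + 1/1722648 = (300 - 352) + 1/1722648 = -52 + 1/1722648 = -89577695/1722648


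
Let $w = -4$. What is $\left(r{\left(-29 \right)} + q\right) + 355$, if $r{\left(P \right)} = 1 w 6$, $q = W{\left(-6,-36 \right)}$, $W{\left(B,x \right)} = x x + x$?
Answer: $1591$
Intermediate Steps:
$W{\left(B,x \right)} = x + x^{2}$ ($W{\left(B,x \right)} = x^{2} + x = x + x^{2}$)
$q = 1260$ ($q = - 36 \left(1 - 36\right) = \left(-36\right) \left(-35\right) = 1260$)
$r{\left(P \right)} = -24$ ($r{\left(P \right)} = 1 \left(-4\right) 6 = \left(-4\right) 6 = -24$)
$\left(r{\left(-29 \right)} + q\right) + 355 = \left(-24 + 1260\right) + 355 = 1236 + 355 = 1591$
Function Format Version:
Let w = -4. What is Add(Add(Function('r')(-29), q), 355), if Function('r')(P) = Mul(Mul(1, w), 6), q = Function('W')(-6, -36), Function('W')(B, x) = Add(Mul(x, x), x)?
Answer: 1591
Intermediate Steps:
Function('W')(B, x) = Add(x, Pow(x, 2)) (Function('W')(B, x) = Add(Pow(x, 2), x) = Add(x, Pow(x, 2)))
q = 1260 (q = Mul(-36, Add(1, -36)) = Mul(-36, -35) = 1260)
Function('r')(P) = -24 (Function('r')(P) = Mul(Mul(1, -4), 6) = Mul(-4, 6) = -24)
Add(Add(Function('r')(-29), q), 355) = Add(Add(-24, 1260), 355) = Add(1236, 355) = 1591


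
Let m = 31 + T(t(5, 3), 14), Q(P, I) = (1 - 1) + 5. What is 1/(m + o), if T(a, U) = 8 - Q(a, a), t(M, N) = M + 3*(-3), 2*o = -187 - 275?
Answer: -1/197 ≈ -0.0050761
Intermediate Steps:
o = -231 (o = (-187 - 275)/2 = (1/2)*(-462) = -231)
Q(P, I) = 5 (Q(P, I) = 0 + 5 = 5)
t(M, N) = -9 + M (t(M, N) = M - 9 = -9 + M)
T(a, U) = 3 (T(a, U) = 8 - 1*5 = 8 - 5 = 3)
m = 34 (m = 31 + 3 = 34)
1/(m + o) = 1/(34 - 231) = 1/(-197) = -1/197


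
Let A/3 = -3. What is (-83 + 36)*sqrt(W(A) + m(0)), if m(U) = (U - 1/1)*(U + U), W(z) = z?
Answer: -141*I ≈ -141.0*I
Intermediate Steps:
A = -9 (A = 3*(-3) = -9)
m(U) = 2*U*(-1 + U) (m(U) = (U - 1*1)*(2*U) = (U - 1)*(2*U) = (-1 + U)*(2*U) = 2*U*(-1 + U))
(-83 + 36)*sqrt(W(A) + m(0)) = (-83 + 36)*sqrt(-9 + 2*0*(-1 + 0)) = -47*sqrt(-9 + 2*0*(-1)) = -47*sqrt(-9 + 0) = -141*I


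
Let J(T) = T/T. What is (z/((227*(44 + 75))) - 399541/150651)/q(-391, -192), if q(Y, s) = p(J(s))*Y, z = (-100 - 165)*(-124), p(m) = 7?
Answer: 5842409173/11138318562231 ≈ 0.00052453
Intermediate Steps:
J(T) = 1
z = 32860 (z = -265*(-124) = 32860)
q(Y, s) = 7*Y
(z/((227*(44 + 75))) - 399541/150651)/q(-391, -192) = (32860/((227*(44 + 75))) - 399541/150651)/((7*(-391))) = (32860/((227*119)) - 399541*1/150651)/(-2737) = (32860/27013 - 399541/150651)*(-1/2737) = -5842409173/4069535463*(-1/2737) = 5842409173/11138318562231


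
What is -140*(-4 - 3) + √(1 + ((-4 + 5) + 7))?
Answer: 983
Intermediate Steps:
-140*(-4 - 3) + √(1 + ((-4 + 5) + 7)) = -140*(-7) + √(1 + (1 + 7)) = -28*(-35) + √(1 + 8) = 980 + √9 = 980 + 3 = 983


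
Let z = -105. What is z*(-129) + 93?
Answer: 13638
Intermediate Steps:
z*(-129) + 93 = -105*(-129) + 93 = 13545 + 93 = 13638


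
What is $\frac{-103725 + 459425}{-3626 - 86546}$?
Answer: $- \frac{88925}{22543} \approx -3.9447$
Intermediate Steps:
$\frac{-103725 + 459425}{-3626 - 86546} = \frac{355700}{-3626 - 86546} = \frac{355700}{-90172} = 355700 \left(- \frac{1}{90172}\right) = - \frac{88925}{22543}$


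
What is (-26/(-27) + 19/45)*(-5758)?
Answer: -1076746/135 ≈ -7975.9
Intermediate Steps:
(-26/(-27) + 19/45)*(-5758) = (-26*(-1/27) + 19*(1/45))*(-5758) = (26/27 + 19/45)*(-5758) = (187/135)*(-5758) = -1076746/135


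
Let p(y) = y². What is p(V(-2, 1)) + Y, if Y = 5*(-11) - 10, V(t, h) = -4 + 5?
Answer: -64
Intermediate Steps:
V(t, h) = 1
Y = -65 (Y = -55 - 10 = -65)
p(V(-2, 1)) + Y = 1² - 65 = 1 - 65 = -64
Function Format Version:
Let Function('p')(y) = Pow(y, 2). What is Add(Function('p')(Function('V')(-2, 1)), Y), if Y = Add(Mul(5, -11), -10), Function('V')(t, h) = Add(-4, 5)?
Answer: -64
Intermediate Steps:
Function('V')(t, h) = 1
Y = -65 (Y = Add(-55, -10) = -65)
Add(Function('p')(Function('V')(-2, 1)), Y) = Add(Pow(1, 2), -65) = Add(1, -65) = -64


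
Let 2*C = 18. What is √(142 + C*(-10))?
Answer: 2*√13 ≈ 7.2111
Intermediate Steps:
C = 9 (C = (½)*18 = 9)
√(142 + C*(-10)) = √(142 + 9*(-10)) = √(142 - 90) = √52 = 2*√13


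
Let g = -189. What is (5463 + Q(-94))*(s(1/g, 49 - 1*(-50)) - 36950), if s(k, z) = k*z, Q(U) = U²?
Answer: -11095466339/21 ≈ -5.2836e+8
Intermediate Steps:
(5463 + Q(-94))*(s(1/g, 49 - 1*(-50)) - 36950) = (5463 + (-94)²)*((49 - 1*(-50))/(-189) - 36950) = (5463 + 8836)*(-(49 + 50)/189 - 36950) = 14299*(-1/189*99 - 36950) = 14299*(-11/21 - 36950) = 14299*(-775961/21) = -11095466339/21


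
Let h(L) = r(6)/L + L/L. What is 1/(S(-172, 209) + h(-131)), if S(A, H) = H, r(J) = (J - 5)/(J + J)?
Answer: 1572/330119 ≈ 0.0047619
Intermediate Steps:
r(J) = (-5 + J)/(2*J) (r(J) = (-5 + J)/((2*J)) = (-5 + J)*(1/(2*J)) = (-5 + J)/(2*J))
h(L) = 1 + 1/(12*L) (h(L) = ((1/2)*(-5 + 6)/6)/L + L/L = ((1/2)*(1/6)*1)/L + 1 = 1/(12*L) + 1 = 1 + 1/(12*L))
1/(S(-172, 209) + h(-131)) = 1/(209 + (1/12 - 131)/(-131)) = 1/(209 - 1/131*(-1571/12)) = 1/(209 + 1571/1572) = 1/(330119/1572) = 1572/330119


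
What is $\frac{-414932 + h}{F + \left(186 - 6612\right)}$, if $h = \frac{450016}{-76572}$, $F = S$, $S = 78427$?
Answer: $- \frac{7943155780}{1378315143} \approx -5.7629$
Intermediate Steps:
$F = 78427$
$h = - \frac{112504}{19143}$ ($h = 450016 \left(- \frac{1}{76572}\right) = - \frac{112504}{19143} \approx -5.877$)
$\frac{-414932 + h}{F + \left(186 - 6612\right)} = \frac{-414932 - \frac{112504}{19143}}{78427 + \left(186 - 6612\right)} = - \frac{7943155780}{19143 \left(78427 + \left(186 - 6612\right)\right)} = - \frac{7943155780}{19143 \left(78427 - 6426\right)} = - \frac{7943155780}{19143 \cdot 72001} = \left(- \frac{7943155780}{19143}\right) \frac{1}{72001} = - \frac{7943155780}{1378315143}$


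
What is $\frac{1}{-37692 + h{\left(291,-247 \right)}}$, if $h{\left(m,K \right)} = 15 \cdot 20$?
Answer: $- \frac{1}{37392} \approx -2.6744 \cdot 10^{-5}$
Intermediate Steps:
$h{\left(m,K \right)} = 300$
$\frac{1}{-37692 + h{\left(291,-247 \right)}} = \frac{1}{-37692 + 300} = \frac{1}{-37392} = - \frac{1}{37392}$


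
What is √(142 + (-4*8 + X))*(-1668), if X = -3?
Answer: -1668*√107 ≈ -17254.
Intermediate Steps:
√(142 + (-4*8 + X))*(-1668) = √(142 + (-4*8 - 3))*(-1668) = √(142 + (-32 - 3))*(-1668) = √(142 - 35)*(-1668) = √107*(-1668) = -1668*√107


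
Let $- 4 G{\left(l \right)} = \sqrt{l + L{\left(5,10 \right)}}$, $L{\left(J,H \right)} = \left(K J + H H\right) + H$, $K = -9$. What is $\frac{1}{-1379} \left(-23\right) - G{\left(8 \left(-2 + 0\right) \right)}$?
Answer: $\frac{9745}{5516} \approx 1.7667$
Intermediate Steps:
$L{\left(J,H \right)} = H + H^{2} - 9 J$ ($L{\left(J,H \right)} = \left(- 9 J + H H\right) + H = \left(- 9 J + H^{2}\right) + H = \left(H^{2} - 9 J\right) + H = H + H^{2} - 9 J$)
$G{\left(l \right)} = - \frac{\sqrt{65 + l}}{4}$ ($G{\left(l \right)} = - \frac{\sqrt{l + \left(10 + 10^{2} - 45\right)}}{4} = - \frac{\sqrt{l + \left(10 + 100 - 45\right)}}{4} = - \frac{\sqrt{l + 65}}{4} = - \frac{\sqrt{65 + l}}{4}$)
$\frac{1}{-1379} \left(-23\right) - G{\left(8 \left(-2 + 0\right) \right)} = \frac{1}{-1379} \left(-23\right) - - \frac{\sqrt{65 + 8 \left(-2 + 0\right)}}{4} = \left(- \frac{1}{1379}\right) \left(-23\right) - - \frac{\sqrt{65 + 8 \left(-2\right)}}{4} = \frac{23}{1379} - - \frac{\sqrt{65 - 16}}{4} = \frac{23}{1379} - - \frac{\sqrt{49}}{4} = \frac{23}{1379} - \left(- \frac{1}{4}\right) 7 = \frac{23}{1379} - - \frac{7}{4} = \frac{23}{1379} + \frac{7}{4} = \frac{9745}{5516}$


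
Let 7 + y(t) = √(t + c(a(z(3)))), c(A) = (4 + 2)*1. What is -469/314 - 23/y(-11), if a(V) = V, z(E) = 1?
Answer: 6307/4239 + 23*I*√5/54 ≈ 1.4879 + 0.9524*I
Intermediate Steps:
c(A) = 6 (c(A) = 6*1 = 6)
y(t) = -7 + √(6 + t) (y(t) = -7 + √(t + 6) = -7 + √(6 + t))
-469/314 - 23/y(-11) = -469/314 - 23/(-7 + √(6 - 11)) = -469*1/314 - 23/(-7 + √(-5)) = -469/314 - 23/(-7 + I*√5)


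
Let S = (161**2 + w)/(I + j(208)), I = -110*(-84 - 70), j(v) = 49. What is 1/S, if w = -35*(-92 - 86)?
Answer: 809/1531 ≈ 0.52841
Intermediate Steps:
I = 16940 (I = -110*(-154) = 16940)
w = 6230 (w = -35*(-178) = 6230)
S = 1531/809 (S = (161**2 + 6230)/(16940 + 49) = (25921 + 6230)/16989 = 32151*(1/16989) = 1531/809 ≈ 1.8925)
1/S = 1/(1531/809) = 809/1531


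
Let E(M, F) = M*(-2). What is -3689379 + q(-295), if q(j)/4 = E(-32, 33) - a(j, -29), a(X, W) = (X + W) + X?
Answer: -3686647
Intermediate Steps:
a(X, W) = W + 2*X (a(X, W) = (W + X) + X = W + 2*X)
E(M, F) = -2*M
q(j) = 372 - 8*j (q(j) = 4*(-2*(-32) - (-29 + 2*j)) = 4*(64 + (29 - 2*j)) = 4*(93 - 2*j) = 372 - 8*j)
-3689379 + q(-295) = -3689379 + (372 - 8*(-295)) = -3689379 + (372 + 2360) = -3689379 + 2732 = -3686647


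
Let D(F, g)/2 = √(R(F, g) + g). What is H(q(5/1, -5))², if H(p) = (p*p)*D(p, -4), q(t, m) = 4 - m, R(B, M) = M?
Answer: -209952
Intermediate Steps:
D(F, g) = 2*√2*√g (D(F, g) = 2*√(g + g) = 2*√(2*g) = 2*(√2*√g) = 2*√2*√g)
H(p) = 4*I*√2*p² (H(p) = (p*p)*(2*√2*√(-4)) = p²*(2*√2*(2*I)) = p²*(4*I*√2) = 4*I*√2*p²)
H(q(5/1, -5))² = (4*I*√2*(4 - 1*(-5))²)² = (4*I*√2*(4 + 5)²)² = (4*I*√2*9²)² = (4*I*√2*81)² = (324*I*√2)² = -209952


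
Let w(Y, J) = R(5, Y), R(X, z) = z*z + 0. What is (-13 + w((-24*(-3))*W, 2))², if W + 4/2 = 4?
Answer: 429442729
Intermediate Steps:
W = 2 (W = -2 + 4 = 2)
R(X, z) = z² (R(X, z) = z² + 0 = z²)
w(Y, J) = Y²
(-13 + w((-24*(-3))*W, 2))² = (-13 + (-24*(-3)*2)²)² = (-13 + (-4*(-18)*2)²)² = (-13 + (72*2)²)² = (-13 + 144²)² = (-13 + 20736)² = 20723² = 429442729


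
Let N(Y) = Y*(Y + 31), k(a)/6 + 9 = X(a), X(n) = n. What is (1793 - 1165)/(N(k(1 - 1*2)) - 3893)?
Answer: -628/2153 ≈ -0.29169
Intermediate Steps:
k(a) = -54 + 6*a
N(Y) = Y*(31 + Y)
(1793 - 1165)/(N(k(1 - 1*2)) - 3893) = (1793 - 1165)/((-54 + 6*(1 - 1*2))*(31 + (-54 + 6*(1 - 1*2))) - 3893) = 628/((-54 + 6*(1 - 2))*(31 + (-54 + 6*(1 - 2))) - 3893) = 628/((-54 + 6*(-1))*(31 + (-54 + 6*(-1))) - 3893) = 628/((-54 - 6)*(31 + (-54 - 6)) - 3893) = 628/(-60*(31 - 60) - 3893) = 628/(-60*(-29) - 3893) = 628/(1740 - 3893) = 628/(-2153) = 628*(-1/2153) = -628/2153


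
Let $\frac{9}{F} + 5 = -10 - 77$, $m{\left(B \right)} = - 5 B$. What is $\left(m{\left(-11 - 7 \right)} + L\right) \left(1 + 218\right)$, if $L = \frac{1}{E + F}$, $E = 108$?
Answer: $\frac{65227106}{3309} \approx 19712.0$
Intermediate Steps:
$F = - \frac{9}{92}$ ($F = \frac{9}{-5 - 87} = \frac{9}{-92} = 9 \left(- \frac{1}{92}\right) = - \frac{9}{92} \approx -0.097826$)
$L = \frac{92}{9927}$ ($L = \frac{1}{108 - \frac{9}{92}} = \frac{1}{\frac{9927}{92}} = \frac{92}{9927} \approx 0.0092677$)
$\left(m{\left(-11 - 7 \right)} + L\right) \left(1 + 218\right) = \left(- 5 \left(-11 - 7\right) + \frac{92}{9927}\right) \left(1 + 218\right) = \left(\left(-5\right) \left(-18\right) + \frac{92}{9927}\right) 219 = \left(90 + \frac{92}{9927}\right) 219 = \frac{893522}{9927} \cdot 219 = \frac{65227106}{3309}$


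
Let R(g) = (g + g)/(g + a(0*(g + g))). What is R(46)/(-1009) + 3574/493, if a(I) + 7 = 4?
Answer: 155019782/21389791 ≈ 7.2474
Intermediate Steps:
a(I) = -3 (a(I) = -7 + 4 = -3)
R(g) = 2*g/(-3 + g) (R(g) = (g + g)/(g - 3) = (2*g)/(-3 + g) = 2*g/(-3 + g))
R(46)/(-1009) + 3574/493 = (2*46/(-3 + 46))/(-1009) + 3574/493 = (2*46/43)*(-1/1009) + 3574*(1/493) = (2*46*(1/43))*(-1/1009) + 3574/493 = (92/43)*(-1/1009) + 3574/493 = -92/43387 + 3574/493 = 155019782/21389791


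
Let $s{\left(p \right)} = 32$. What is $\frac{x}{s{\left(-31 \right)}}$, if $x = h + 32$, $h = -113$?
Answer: $- \frac{81}{32} \approx -2.5313$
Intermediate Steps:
$x = -81$ ($x = -113 + 32 = -81$)
$\frac{x}{s{\left(-31 \right)}} = - \frac{81}{32}$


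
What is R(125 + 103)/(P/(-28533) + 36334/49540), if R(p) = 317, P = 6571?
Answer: 224043683970/355595341 ≈ 630.05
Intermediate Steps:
R(125 + 103)/(P/(-28533) + 36334/49540) = 317/(6571/(-28533) + 36334/49540) = 317/(6571*(-1/28533) + 36334*(1/49540)) = 317/(-6571/28533 + 18167/24770) = 317/(355595341/706762410) = 317*(706762410/355595341) = 224043683970/355595341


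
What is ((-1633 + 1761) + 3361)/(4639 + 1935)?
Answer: 3489/6574 ≈ 0.53073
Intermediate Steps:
((-1633 + 1761) + 3361)/(4639 + 1935) = (128 + 3361)/6574 = 3489*(1/6574) = 3489/6574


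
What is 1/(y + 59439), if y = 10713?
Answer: 1/70152 ≈ 1.4255e-5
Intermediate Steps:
1/(y + 59439) = 1/(10713 + 59439) = 1/70152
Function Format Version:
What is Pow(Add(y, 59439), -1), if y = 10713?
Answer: Rational(1, 70152) ≈ 1.4255e-5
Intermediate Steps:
Pow(Add(y, 59439), -1) = Pow(Add(10713, 59439), -1) = Pow(70152, -1) = Rational(1, 70152)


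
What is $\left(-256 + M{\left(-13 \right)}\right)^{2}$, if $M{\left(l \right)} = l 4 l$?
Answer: $176400$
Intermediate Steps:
$M{\left(l \right)} = 4 l^{2}$ ($M{\left(l \right)} = 4 l l = 4 l^{2}$)
$\left(-256 + M{\left(-13 \right)}\right)^{2} = \left(-256 + 4 \left(-13\right)^{2}\right)^{2} = \left(-256 + 4 \cdot 169\right)^{2} = \left(-256 + 676\right)^{2} = 420^{2} = 176400$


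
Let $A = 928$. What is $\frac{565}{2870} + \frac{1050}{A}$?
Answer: $\frac{176891}{133168} \approx 1.3283$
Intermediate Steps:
$\frac{565}{2870} + \frac{1050}{A} = \frac{565}{2870} + \frac{1050}{928} = 565 \cdot \frac{1}{2870} + 1050 \cdot \frac{1}{928} = \frac{113}{574} + \frac{525}{464} = \frac{176891}{133168}$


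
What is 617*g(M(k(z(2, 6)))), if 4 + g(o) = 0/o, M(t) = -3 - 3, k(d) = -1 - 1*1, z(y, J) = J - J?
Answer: -2468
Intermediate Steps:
z(y, J) = 0
k(d) = -2 (k(d) = -1 - 1 = -2)
M(t) = -6
g(o) = -4 (g(o) = -4 + 0/o = -4 + 0 = -4)
617*g(M(k(z(2, 6)))) = 617*(-4) = -2468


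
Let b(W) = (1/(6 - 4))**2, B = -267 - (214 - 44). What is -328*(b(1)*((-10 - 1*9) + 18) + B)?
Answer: 143418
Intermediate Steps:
B = -437 (B = -267 - 1*170 = -267 - 170 = -437)
b(W) = 1/4 (b(W) = (1/2)**2 = 1/4)
-328*(b(1)*((-10 - 1*9) + 18) + B) = -328*(((-10 - 1*9) + 18)/4 - 437) = -328*(((-10 - 9) + 18)/4 - 437) = -328*((-19 + 18)/4 - 437) = -328*((1/4)*(-1) - 437) = -328*(-1/4 - 437) = -328*(-1749/4) = 143418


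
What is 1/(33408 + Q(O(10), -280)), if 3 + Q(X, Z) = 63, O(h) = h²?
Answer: 1/33468 ≈ 2.9879e-5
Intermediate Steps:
Q(X, Z) = 60 (Q(X, Z) = -3 + 63 = 60)
1/(33408 + Q(O(10), -280)) = 1/(33408 + 60) = 1/33468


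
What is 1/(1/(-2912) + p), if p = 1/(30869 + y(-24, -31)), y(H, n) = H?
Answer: -89820640/27933 ≈ -3215.6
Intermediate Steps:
p = 1/30845 (p = 1/(30869 - 24) = 1/30845 ≈ 3.2420e-5)
1/(1/(-2912) + p) = 1/(1/(-2912) + 1/30845) = 1/(-1/2912 + 1/30845) = 1/(-27933/89820640) = -89820640/27933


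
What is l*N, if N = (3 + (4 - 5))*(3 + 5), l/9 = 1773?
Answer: 255312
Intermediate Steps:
l = 15957 (l = 9*1773 = 15957)
N = 16 (N = (3 - 1)*8 = 2*8 = 16)
l*N = 15957*16 = 255312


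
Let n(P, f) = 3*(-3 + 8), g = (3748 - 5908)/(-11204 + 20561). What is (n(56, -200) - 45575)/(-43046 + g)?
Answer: 71050820/67130597 ≈ 1.0584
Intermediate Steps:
g = -720/3119 (g = -2160/9357 = -2160*1/9357 = -720/3119 ≈ -0.23084)
n(P, f) = 15 (n(P, f) = 3*5 = 15)
(n(56, -200) - 45575)/(-43046 + g) = (15 - 45575)/(-43046 - 720/3119) = -45560/(-134261194/3119) = -45560*(-3119/134261194) = 71050820/67130597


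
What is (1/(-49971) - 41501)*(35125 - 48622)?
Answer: 9330235277528/16657 ≈ 5.6014e+8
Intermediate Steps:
(1/(-49971) - 41501)*(35125 - 48622) = (-1/49971 - 41501)*(-13497) = -2073846472/49971*(-13497) = 9330235277528/16657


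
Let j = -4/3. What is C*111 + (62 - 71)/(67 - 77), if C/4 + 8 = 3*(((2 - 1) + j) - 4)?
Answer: -93231/10 ≈ -9323.1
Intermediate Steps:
j = -4/3 (j = -4*⅓ = -4/3 ≈ -1.3333)
C = -84 (C = -32 + 4*(3*(((2 - 1) - 4/3) - 4)) = -32 + 4*(3*((1 - 4/3) - 4)) = -32 + 4*(3*(-⅓ - 4)) = -32 + 4*(3*(-13/3)) = -32 + 4*(-13) = -32 - 52 = -84)
C*111 + (62 - 71)/(67 - 77) = -84*111 + (62 - 71)/(67 - 77) = -9324 - 9/(-10) = -9324 - 9*(-⅒) = -9324 + 9/10 = -93231/10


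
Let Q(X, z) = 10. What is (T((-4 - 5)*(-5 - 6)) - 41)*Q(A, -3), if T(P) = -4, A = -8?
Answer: -450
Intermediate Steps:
(T((-4 - 5)*(-5 - 6)) - 41)*Q(A, -3) = (-4 - 41)*10 = -45*10 = -450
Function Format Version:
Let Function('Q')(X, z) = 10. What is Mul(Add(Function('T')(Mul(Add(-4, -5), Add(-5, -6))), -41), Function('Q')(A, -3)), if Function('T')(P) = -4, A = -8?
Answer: -450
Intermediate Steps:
Mul(Add(Function('T')(Mul(Add(-4, -5), Add(-5, -6))), -41), Function('Q')(A, -3)) = Mul(Add(-4, -41), 10) = Mul(-45, 10) = -450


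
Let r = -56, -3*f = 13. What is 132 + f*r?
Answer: 1124/3 ≈ 374.67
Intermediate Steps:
f = -13/3 (f = -⅓*13 = -13/3 ≈ -4.3333)
132 + f*r = 132 - 13/3*(-56) = 132 + 728/3 = 1124/3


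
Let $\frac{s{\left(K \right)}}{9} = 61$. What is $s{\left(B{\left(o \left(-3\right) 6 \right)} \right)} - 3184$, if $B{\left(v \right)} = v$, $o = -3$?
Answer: $-2635$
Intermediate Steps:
$s{\left(K \right)} = 549$ ($s{\left(K \right)} = 9 \cdot 61 = 549$)
$s{\left(B{\left(o \left(-3\right) 6 \right)} \right)} - 3184 = 549 - 3184 = -2635$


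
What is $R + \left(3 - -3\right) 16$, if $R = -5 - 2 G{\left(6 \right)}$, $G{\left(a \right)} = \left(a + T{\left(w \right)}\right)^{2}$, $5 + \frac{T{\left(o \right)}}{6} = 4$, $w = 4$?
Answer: $91$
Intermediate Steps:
$T{\left(o \right)} = -6$ ($T{\left(o \right)} = -30 + 6 \cdot 4 = -30 + 24 = -6$)
$G{\left(a \right)} = \left(-6 + a\right)^{2}$ ($G{\left(a \right)} = \left(a - 6\right)^{2} = \left(-6 + a\right)^{2}$)
$R = -5$ ($R = -5 - 2 \left(-6 + 6\right)^{2} = -5 - 2 \cdot 0^{2} = -5 - 0 = -5 + 0 = -5$)
$R + \left(3 - -3\right) 16 = -5 + \left(3 - -3\right) 16 = -5 + \left(3 + 3\right) 16 = -5 + 6 \cdot 16 = -5 + 96 = 91$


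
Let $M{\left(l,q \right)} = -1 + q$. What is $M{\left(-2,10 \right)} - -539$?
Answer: $548$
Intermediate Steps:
$M{\left(-2,10 \right)} - -539 = \left(-1 + 10\right) - -539 = 9 + 539 = 548$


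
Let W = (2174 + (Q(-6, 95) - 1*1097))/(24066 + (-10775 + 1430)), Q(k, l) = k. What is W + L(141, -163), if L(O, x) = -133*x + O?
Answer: 15295871/701 ≈ 21820.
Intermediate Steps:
L(O, x) = O - 133*x
W = 51/701 (W = (2174 + (-6 - 1*1097))/(24066 + (-10775 + 1430)) = (2174 + (-6 - 1097))/(24066 - 9345) = (2174 - 1103)/14721 = 1071*(1/14721) = 51/701 ≈ 0.072753)
W + L(141, -163) = 51/701 + (141 - 133*(-163)) = 51/701 + (141 + 21679) = 51/701 + 21820 = 15295871/701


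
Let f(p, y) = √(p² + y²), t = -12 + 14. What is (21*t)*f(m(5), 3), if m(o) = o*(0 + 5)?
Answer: 42*√634 ≈ 1057.5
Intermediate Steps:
m(o) = 5*o (m(o) = o*5 = 5*o)
t = 2
(21*t)*f(m(5), 3) = (21*2)*√((5*5)² + 3²) = 42*√(25² + 9) = 42*√(625 + 9) = 42*√634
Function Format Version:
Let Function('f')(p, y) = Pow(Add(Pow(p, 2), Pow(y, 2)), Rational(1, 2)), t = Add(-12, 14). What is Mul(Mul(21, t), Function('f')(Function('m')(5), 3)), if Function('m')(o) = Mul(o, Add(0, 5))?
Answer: Mul(42, Pow(634, Rational(1, 2))) ≈ 1057.5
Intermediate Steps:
Function('m')(o) = Mul(5, o) (Function('m')(o) = Mul(o, 5) = Mul(5, o))
t = 2
Mul(Mul(21, t), Function('f')(Function('m')(5), 3)) = Mul(Mul(21, 2), Pow(Add(Pow(Mul(5, 5), 2), Pow(3, 2)), Rational(1, 2))) = Mul(42, Pow(Add(Pow(25, 2), 9), Rational(1, 2))) = Mul(42, Pow(Add(625, 9), Rational(1, 2))) = Mul(42, Pow(634, Rational(1, 2)))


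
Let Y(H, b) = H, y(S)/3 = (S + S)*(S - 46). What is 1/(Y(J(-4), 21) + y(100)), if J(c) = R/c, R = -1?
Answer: 4/129601 ≈ 3.0864e-5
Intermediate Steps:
y(S) = 6*S*(-46 + S) (y(S) = 3*((S + S)*(S - 46)) = 3*((2*S)*(-46 + S)) = 3*(2*S*(-46 + S)) = 6*S*(-46 + S))
J(c) = -1/c
1/(Y(J(-4), 21) + y(100)) = 1/(-1/(-4) + 6*100*(-46 + 100)) = 1/(-1*(-¼) + 6*100*54) = 1/(¼ + 32400) = 1/(129601/4) = 4/129601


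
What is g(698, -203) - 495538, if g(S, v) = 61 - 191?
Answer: -495668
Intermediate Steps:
g(S, v) = -130
g(698, -203) - 495538 = -130 - 495538 = -495668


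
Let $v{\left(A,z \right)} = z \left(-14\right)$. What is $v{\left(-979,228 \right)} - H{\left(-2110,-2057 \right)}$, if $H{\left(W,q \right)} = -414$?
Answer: $-2778$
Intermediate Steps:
$v{\left(A,z \right)} = - 14 z$
$v{\left(-979,228 \right)} - H{\left(-2110,-2057 \right)} = \left(-14\right) 228 - -414 = -3192 + 414 = -2778$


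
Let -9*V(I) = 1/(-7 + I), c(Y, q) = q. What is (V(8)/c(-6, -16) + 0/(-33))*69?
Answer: 23/48 ≈ 0.47917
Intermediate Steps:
V(I) = -1/(9*(-7 + I))
(V(8)/c(-6, -16) + 0/(-33))*69 = (-1/(-63 + 9*8)/(-16) + 0/(-33))*69 = (-1/(-63 + 72)*(-1/16) + 0*(-1/33))*69 = (-1/9*(-1/16) + 0)*69 = (-1*⅑*(-1/16) + 0)*69 = (-⅑*(-1/16) + 0)*69 = (1/144 + 0)*69 = (1/144)*69 = 23/48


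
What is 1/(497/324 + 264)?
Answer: 324/86033 ≈ 0.0037660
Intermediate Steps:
1/(497/324 + 264) = 1/(86033/324) = 324/86033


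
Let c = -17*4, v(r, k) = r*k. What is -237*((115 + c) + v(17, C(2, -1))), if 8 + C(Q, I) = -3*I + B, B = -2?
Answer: 17064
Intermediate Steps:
C(Q, I) = -10 - 3*I (C(Q, I) = -8 + (-3*I - 2) = -8 + (-2 - 3*I) = -10 - 3*I)
v(r, k) = k*r
c = -68
-237*((115 + c) + v(17, C(2, -1))) = -237*((115 - 68) + (-10 - 3*(-1))*17) = -237*(47 + (-10 + 3)*17) = -237*(47 - 7*17) = -237*(47 - 119) = -237*(-72) = 17064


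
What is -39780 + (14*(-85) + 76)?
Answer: -40894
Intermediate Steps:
-39780 + (14*(-85) + 76) = -39780 + (-1190 + 76) = -39780 - 1114 = -40894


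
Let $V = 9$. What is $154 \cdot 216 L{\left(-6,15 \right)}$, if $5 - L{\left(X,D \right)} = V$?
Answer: $-133056$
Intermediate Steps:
$L{\left(X,D \right)} = -4$ ($L{\left(X,D \right)} = 5 - 9 = -4$)
$154 \cdot 216 L{\left(-6,15 \right)} = 154 \cdot 216 \left(-4\right) = 33264 \left(-4\right) = -133056$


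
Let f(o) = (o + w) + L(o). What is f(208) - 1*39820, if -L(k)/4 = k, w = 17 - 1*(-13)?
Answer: -40414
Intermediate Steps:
w = 30 (w = 17 + 13 = 30)
L(k) = -4*k
f(o) = 30 - 3*o (f(o) = (o + 30) - 4*o = (30 + o) - 4*o = 30 - 3*o)
f(208) - 1*39820 = (30 - 3*208) - 1*39820 = (30 - 624) - 39820 = -594 - 39820 = -40414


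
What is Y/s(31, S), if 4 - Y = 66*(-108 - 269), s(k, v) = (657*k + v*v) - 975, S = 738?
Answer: 12443/282018 ≈ 0.044121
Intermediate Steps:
s(k, v) = -975 + v**2 + 657*k (s(k, v) = (657*k + v**2) - 975 = (v**2 + 657*k) - 975 = -975 + v**2 + 657*k)
Y = 24886 (Y = 4 - 66*(-108 - 269) = 4 - 66*(-377) = 4 - 1*(-24882) = 4 + 24882 = 24886)
Y/s(31, S) = 24886/(-975 + 738**2 + 657*31) = 24886/(-975 + 544644 + 20367) = 24886/564036 = 24886*(1/564036) = 12443/282018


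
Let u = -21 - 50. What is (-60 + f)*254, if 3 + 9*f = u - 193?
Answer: -68326/3 ≈ -22775.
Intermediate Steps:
u = -71
f = -89/3 (f = -⅓ + (-71 - 193)/9 = -⅓ + (⅑)*(-264) = -⅓ - 88/3 = -89/3 ≈ -29.667)
(-60 + f)*254 = (-60 - 89/3)*254 = -269/3*254 = -68326/3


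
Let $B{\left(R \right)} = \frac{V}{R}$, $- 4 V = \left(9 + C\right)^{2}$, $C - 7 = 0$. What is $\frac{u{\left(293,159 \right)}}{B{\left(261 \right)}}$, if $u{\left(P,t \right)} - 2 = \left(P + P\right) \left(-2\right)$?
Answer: $\frac{152685}{32} \approx 4771.4$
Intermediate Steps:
$C = 7$ ($C = 7 + 0 = 7$)
$u{\left(P,t \right)} = 2 - 4 P$ ($u{\left(P,t \right)} = 2 + \left(P + P\right) \left(-2\right) = 2 + 2 P \left(-2\right) = 2 - 4 P$)
$V = -64$ ($V = - \frac{\left(9 + 7\right)^{2}}{4} = - \frac{16^{2}}{4} = \left(- \frac{1}{4}\right) 256 = -64$)
$B{\left(R \right)} = - \frac{64}{R}$ ($B{\left(R \right)} = \frac{1}{R} \left(-64\right) = - \frac{64}{R}$)
$\frac{u{\left(293,159 \right)}}{B{\left(261 \right)}} = \frac{2 - 1172}{\left(-64\right) \frac{1}{261}} = - \frac{1170}{- \frac{64}{261}} = \left(-1170\right) \left(- \frac{261}{64}\right) = \frac{152685}{32}$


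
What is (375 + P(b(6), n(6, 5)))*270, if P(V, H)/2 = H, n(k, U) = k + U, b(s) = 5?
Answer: 107190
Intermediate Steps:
n(k, U) = U + k
P(V, H) = 2*H
(375 + P(b(6), n(6, 5)))*270 = (375 + 2*(5 + 6))*270 = (375 + 2*11)*270 = (375 + 22)*270 = 397*270 = 107190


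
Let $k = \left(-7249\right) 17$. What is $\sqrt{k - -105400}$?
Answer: $i \sqrt{17833} \approx 133.54 i$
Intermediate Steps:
$k = -123233$
$\sqrt{k - -105400} = \sqrt{-123233 - -105400} = \sqrt{-123233 + 105400} = \sqrt{-17833} = i \sqrt{17833}$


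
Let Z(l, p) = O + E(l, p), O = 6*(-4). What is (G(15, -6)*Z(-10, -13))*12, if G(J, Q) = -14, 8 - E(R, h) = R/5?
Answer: 2352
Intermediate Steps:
O = -24
E(R, h) = 8 - R/5
Z(l, p) = -16 - l/5 (Z(l, p) = -24 + (8 - l/5) = -16 - l/5)
(G(15, -6)*Z(-10, -13))*12 = -14*(-16 - ⅕*(-10))*12 = -14*(-16 + 2)*12 = -14*(-14)*12 = 196*12 = 2352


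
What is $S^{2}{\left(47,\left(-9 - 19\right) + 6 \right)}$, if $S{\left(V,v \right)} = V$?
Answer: $2209$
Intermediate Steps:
$S^{2}{\left(47,\left(-9 - 19\right) + 6 \right)} = 47^{2} = 2209$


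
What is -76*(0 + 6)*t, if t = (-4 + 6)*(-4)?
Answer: 3648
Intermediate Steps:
t = -8 (t = 2*(-4) = -8)
-76*(0 + 6)*t = -76*(0 + 6)*(-8) = -456*(-8) = -76*(-48) = 3648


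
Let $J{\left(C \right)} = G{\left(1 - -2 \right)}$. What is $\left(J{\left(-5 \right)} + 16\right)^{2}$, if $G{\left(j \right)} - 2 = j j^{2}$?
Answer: $2025$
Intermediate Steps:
$G{\left(j \right)} = 2 + j^{3}$ ($G{\left(j \right)} = 2 + j j^{2} = 2 + j^{3}$)
$J{\left(C \right)} = 29$ ($J{\left(C \right)} = 2 + \left(1 - -2\right)^{3} = 2 + \left(1 + 2\right)^{3} = 2 + 3^{3} = 2 + 27 = 29$)
$\left(J{\left(-5 \right)} + 16\right)^{2} = \left(29 + 16\right)^{2} = 45^{2} = 2025$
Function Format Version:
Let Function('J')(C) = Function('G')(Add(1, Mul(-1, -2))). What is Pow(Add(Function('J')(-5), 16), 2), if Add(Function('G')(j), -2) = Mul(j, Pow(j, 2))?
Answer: 2025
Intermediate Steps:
Function('G')(j) = Add(2, Pow(j, 3)) (Function('G')(j) = Add(2, Mul(j, Pow(j, 2))) = Add(2, Pow(j, 3)))
Function('J')(C) = 29 (Function('J')(C) = Add(2, Pow(Add(1, Mul(-1, -2)), 3)) = Add(2, Pow(Add(1, 2), 3)) = Add(2, Pow(3, 3)) = Add(2, 27) = 29)
Pow(Add(Function('J')(-5), 16), 2) = Pow(Add(29, 16), 2) = Pow(45, 2) = 2025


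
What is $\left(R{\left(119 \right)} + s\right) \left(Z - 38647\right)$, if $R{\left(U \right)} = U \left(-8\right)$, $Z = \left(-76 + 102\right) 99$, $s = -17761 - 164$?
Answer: $680950021$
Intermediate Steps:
$s = -17925$
$Z = 2574$ ($Z = 26 \cdot 99 = 2574$)
$R{\left(U \right)} = - 8 U$
$\left(R{\left(119 \right)} + s\right) \left(Z - 38647\right) = \left(\left(-8\right) 119 - 17925\right) \left(2574 - 38647\right) = \left(-952 - 17925\right) \left(-36073\right) = \left(-18877\right) \left(-36073\right) = 680950021$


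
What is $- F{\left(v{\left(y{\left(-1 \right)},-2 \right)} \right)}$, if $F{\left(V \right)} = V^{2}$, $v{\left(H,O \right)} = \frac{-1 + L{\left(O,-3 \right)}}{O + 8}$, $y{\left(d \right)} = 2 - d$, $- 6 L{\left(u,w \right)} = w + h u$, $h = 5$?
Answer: $- \frac{49}{1296} \approx -0.037809$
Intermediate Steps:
$L{\left(u,w \right)} = - \frac{5 u}{6} - \frac{w}{6}$ ($L{\left(u,w \right)} = - \frac{w + 5 u}{6} = - \frac{5 u}{6} - \frac{w}{6}$)
$v{\left(H,O \right)} = \frac{- \frac{1}{2} - \frac{5 O}{6}}{8 + O}$ ($v{\left(H,O \right)} = \frac{-1 - \left(- \frac{1}{2} + \frac{5 O}{6}\right)}{O + 8} = \frac{-1 - \left(- \frac{1}{2} + \frac{5 O}{6}\right)}{8 + O} = \frac{- \frac{1}{2} - \frac{5 O}{6}}{8 + O}$)
$- F{\left(v{\left(y{\left(-1 \right)},-2 \right)} \right)} = - \left(\frac{-3 - -10}{6 \left(8 - 2\right)}\right)^{2} = - \left(\frac{-3 + 10}{6 \cdot 6}\right)^{2} = - \left(\frac{1}{6} \cdot \frac{1}{6} \cdot 7\right)^{2} = - \left(\frac{7}{36}\right)^{2} = \left(-1\right) \frac{49}{1296} = - \frac{49}{1296}$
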